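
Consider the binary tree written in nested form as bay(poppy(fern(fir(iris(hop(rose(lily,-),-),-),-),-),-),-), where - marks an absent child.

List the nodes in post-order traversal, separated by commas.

Post-order visits the left subtree, then the right subtree, then the node.
At bay: go left to poppy.
  At poppy: go left to fern.
    At fern: go left to fir.
      At fir: go left to iris.
        At iris: go left to hop.
          At hop: go left to rose.
            At rose: go left to lily.
              lily is a leaf — visit lily.
            At rose: no right child.
            Visit rose.
          At hop: no right child.
          Visit hop.
        At iris: no right child.
        Visit iris.
      At fir: no right child.
      Visit fir.
    At fern: no right child.
    Visit fern.
  At poppy: no right child.
  Visit poppy.
At bay: no right child.
Visit bay.

lily, rose, hop, iris, fir, fern, poppy, bay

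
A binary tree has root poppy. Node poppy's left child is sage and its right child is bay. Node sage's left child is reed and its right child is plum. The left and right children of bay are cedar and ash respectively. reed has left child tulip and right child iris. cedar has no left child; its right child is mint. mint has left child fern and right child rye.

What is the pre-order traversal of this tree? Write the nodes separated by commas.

Pre-order visits the node, then its left subtree, then its right subtree.
Visit poppy.
At poppy: go left to sage.
  Visit sage.
  At sage: go left to reed.
    Visit reed.
    At reed: go left to tulip.
      tulip is a leaf — visit tulip.
    At reed: go right to iris.
      iris is a leaf — visit iris.
  At sage: go right to plum.
    plum is a leaf — visit plum.
At poppy: go right to bay.
  Visit bay.
  At bay: go left to cedar.
    Visit cedar.
    At cedar: no left child.
    At cedar: go right to mint.
      Visit mint.
      At mint: go left to fern.
        fern is a leaf — visit fern.
      At mint: go right to rye.
        rye is a leaf — visit rye.
  At bay: go right to ash.
    ash is a leaf — visit ash.

poppy, sage, reed, tulip, iris, plum, bay, cedar, mint, fern, rye, ash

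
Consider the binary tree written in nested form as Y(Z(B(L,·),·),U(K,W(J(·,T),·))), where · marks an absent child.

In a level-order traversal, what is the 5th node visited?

Level-order visits nodes level by level from the root, left to right within each level.
Level 0: Y
Level 1: Z, U
Level 2: B, K, W
Level 3: L, J
Level 4: T
Full level-order sequence: Y, Z, U, B, K, W, L, J, T.

K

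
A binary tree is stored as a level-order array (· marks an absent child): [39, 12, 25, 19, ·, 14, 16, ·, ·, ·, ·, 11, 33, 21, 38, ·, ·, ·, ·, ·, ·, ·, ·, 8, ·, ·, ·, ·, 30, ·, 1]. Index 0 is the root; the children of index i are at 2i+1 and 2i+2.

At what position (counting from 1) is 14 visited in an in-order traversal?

6

In-order visits the left subtree, then the node, then the right subtree.
At 39: go left to 12.
  At 12: go left to 19.
    19 is a leaf — visit 19.
  Visit 12.
  At 12: no right child.
Visit 39.
At 39: go right to 25.
  At 25: go left to 14.
    At 14: go left to 11.
      At 11: go left to 8.
        8 is a leaf — visit 8.
      Visit 11.
      At 11: no right child.
    Visit 14.
    At 14: go right to 33.
      33 is a leaf — visit 33.
  Visit 25.
  At 25: go right to 16.
    At 16: go left to 21.
      At 21: no left child.
      Visit 21.
      At 21: go right to 30.
        30 is a leaf — visit 30.
    Visit 16.
    At 16: go right to 38.
      At 38: no left child.
      Visit 38.
      At 38: go right to 1.
        1 is a leaf — visit 1.
Full in-order sequence: 19, 12, 39, 8, 11, 14, 33, 25, 21, 30, 16, 38, 1.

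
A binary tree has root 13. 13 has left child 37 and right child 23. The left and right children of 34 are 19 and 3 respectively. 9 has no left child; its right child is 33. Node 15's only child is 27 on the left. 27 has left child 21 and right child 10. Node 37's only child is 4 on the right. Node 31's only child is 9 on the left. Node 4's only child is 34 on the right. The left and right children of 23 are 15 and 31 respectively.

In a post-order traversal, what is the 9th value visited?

15

Post-order visits the left subtree, then the right subtree, then the node.
At 13: go left to 37.
  At 37: no left child.
  At 37: go right to 4.
    At 4: no left child.
    At 4: go right to 34.
      At 34: go left to 19.
        19 is a leaf — visit 19.
      At 34: go right to 3.
        3 is a leaf — visit 3.
      Visit 34.
    Visit 4.
  Visit 37.
At 13: go right to 23.
  At 23: go left to 15.
    At 15: go left to 27.
      At 27: go left to 21.
        21 is a leaf — visit 21.
      At 27: go right to 10.
        10 is a leaf — visit 10.
      Visit 27.
    At 15: no right child.
    Visit 15.
  At 23: go right to 31.
    At 31: go left to 9.
      At 9: no left child.
      At 9: go right to 33.
        33 is a leaf — visit 33.
      Visit 9.
    At 31: no right child.
    Visit 31.
  Visit 23.
Visit 13.
Full post-order sequence: 19, 3, 34, 4, 37, 21, 10, 27, 15, 33, 9, 31, 23, 13.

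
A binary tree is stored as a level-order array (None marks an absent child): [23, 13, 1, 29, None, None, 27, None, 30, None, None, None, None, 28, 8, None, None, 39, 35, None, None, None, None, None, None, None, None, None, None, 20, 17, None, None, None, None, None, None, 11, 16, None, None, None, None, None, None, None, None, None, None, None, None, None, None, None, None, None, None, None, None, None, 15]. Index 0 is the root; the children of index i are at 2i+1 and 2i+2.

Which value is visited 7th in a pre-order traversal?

Pre-order visits the node, then its left subtree, then its right subtree.
Visit 23.
At 23: go left to 13.
  Visit 13.
  At 13: go left to 29.
    Visit 29.
    At 29: no left child.
    At 29: go right to 30.
      Visit 30.
      At 30: go left to 39.
        39 is a leaf — visit 39.
      At 30: go right to 35.
        Visit 35.
        At 35: go left to 11.
          11 is a leaf — visit 11.
        At 35: go right to 16.
          16 is a leaf — visit 16.
  At 13: no right child.
At 23: go right to 1.
  Visit 1.
  At 1: no left child.
  At 1: go right to 27.
    Visit 27.
    At 27: go left to 28.
      28 is a leaf — visit 28.
    At 27: go right to 8.
      Visit 8.
      At 8: go left to 20.
        Visit 20.
        At 20: no left child.
        At 20: go right to 15.
          15 is a leaf — visit 15.
      At 8: go right to 17.
        17 is a leaf — visit 17.
Full pre-order sequence: 23, 13, 29, 30, 39, 35, 11, 16, 1, 27, 28, 8, 20, 15, 17.

11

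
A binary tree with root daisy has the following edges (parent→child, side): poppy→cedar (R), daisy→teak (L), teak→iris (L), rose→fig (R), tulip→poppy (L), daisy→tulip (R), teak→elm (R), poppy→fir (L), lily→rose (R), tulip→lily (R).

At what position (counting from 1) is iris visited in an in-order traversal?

In-order visits the left subtree, then the node, then the right subtree.
At daisy: go left to teak.
  At teak: go left to iris.
    iris is a leaf — visit iris.
  Visit teak.
  At teak: go right to elm.
    elm is a leaf — visit elm.
Visit daisy.
At daisy: go right to tulip.
  At tulip: go left to poppy.
    At poppy: go left to fir.
      fir is a leaf — visit fir.
    Visit poppy.
    At poppy: go right to cedar.
      cedar is a leaf — visit cedar.
  Visit tulip.
  At tulip: go right to lily.
    At lily: no left child.
    Visit lily.
    At lily: go right to rose.
      At rose: no left child.
      Visit rose.
      At rose: go right to fig.
        fig is a leaf — visit fig.
Full in-order sequence: iris, teak, elm, daisy, fir, poppy, cedar, tulip, lily, rose, fig.

1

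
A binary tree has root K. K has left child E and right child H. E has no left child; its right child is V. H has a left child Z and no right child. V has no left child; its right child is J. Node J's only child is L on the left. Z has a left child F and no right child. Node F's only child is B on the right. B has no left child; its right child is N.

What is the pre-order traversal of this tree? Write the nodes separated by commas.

K, E, V, J, L, H, Z, F, B, N

Pre-order visits the node, then its left subtree, then its right subtree.
Visit K.
At K: go left to E.
  Visit E.
  At E: no left child.
  At E: go right to V.
    Visit V.
    At V: no left child.
    At V: go right to J.
      Visit J.
      At J: go left to L.
        L is a leaf — visit L.
      At J: no right child.
At K: go right to H.
  Visit H.
  At H: go left to Z.
    Visit Z.
    At Z: go left to F.
      Visit F.
      At F: no left child.
      At F: go right to B.
        Visit B.
        At B: no left child.
        At B: go right to N.
          N is a leaf — visit N.
    At Z: no right child.
  At H: no right child.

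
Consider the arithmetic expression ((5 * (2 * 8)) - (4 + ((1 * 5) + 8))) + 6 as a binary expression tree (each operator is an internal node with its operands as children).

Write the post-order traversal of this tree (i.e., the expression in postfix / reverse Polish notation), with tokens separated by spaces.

Post-order on an expression tree gives postfix notation: for each operator, emit left operand, right operand, then the operator.

5 2 8 * * 4 1 5 * 8 + + - 6 +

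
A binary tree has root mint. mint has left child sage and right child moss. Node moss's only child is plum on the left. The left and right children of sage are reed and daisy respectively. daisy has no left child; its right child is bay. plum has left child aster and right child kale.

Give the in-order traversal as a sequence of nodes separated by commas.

reed, sage, daisy, bay, mint, aster, plum, kale, moss

In-order visits the left subtree, then the node, then the right subtree.
At mint: go left to sage.
  At sage: go left to reed.
    reed is a leaf — visit reed.
  Visit sage.
  At sage: go right to daisy.
    At daisy: no left child.
    Visit daisy.
    At daisy: go right to bay.
      bay is a leaf — visit bay.
Visit mint.
At mint: go right to moss.
  At moss: go left to plum.
    At plum: go left to aster.
      aster is a leaf — visit aster.
    Visit plum.
    At plum: go right to kale.
      kale is a leaf — visit kale.
  Visit moss.
  At moss: no right child.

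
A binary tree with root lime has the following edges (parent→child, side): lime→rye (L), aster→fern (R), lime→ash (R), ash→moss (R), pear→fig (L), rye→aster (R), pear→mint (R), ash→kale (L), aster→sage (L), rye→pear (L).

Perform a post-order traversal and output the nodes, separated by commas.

fig, mint, pear, sage, fern, aster, rye, kale, moss, ash, lime

Post-order visits the left subtree, then the right subtree, then the node.
At lime: go left to rye.
  At rye: go left to pear.
    At pear: go left to fig.
      fig is a leaf — visit fig.
    At pear: go right to mint.
      mint is a leaf — visit mint.
    Visit pear.
  At rye: go right to aster.
    At aster: go left to sage.
      sage is a leaf — visit sage.
    At aster: go right to fern.
      fern is a leaf — visit fern.
    Visit aster.
  Visit rye.
At lime: go right to ash.
  At ash: go left to kale.
    kale is a leaf — visit kale.
  At ash: go right to moss.
    moss is a leaf — visit moss.
  Visit ash.
Visit lime.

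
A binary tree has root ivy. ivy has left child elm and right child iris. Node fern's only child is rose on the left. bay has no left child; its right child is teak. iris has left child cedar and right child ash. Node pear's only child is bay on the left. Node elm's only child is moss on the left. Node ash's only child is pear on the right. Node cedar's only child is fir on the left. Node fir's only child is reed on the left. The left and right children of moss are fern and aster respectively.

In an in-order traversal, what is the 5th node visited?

elm

In-order visits the left subtree, then the node, then the right subtree.
At ivy: go left to elm.
  At elm: go left to moss.
    At moss: go left to fern.
      At fern: go left to rose.
        rose is a leaf — visit rose.
      Visit fern.
      At fern: no right child.
    Visit moss.
    At moss: go right to aster.
      aster is a leaf — visit aster.
  Visit elm.
  At elm: no right child.
Visit ivy.
At ivy: go right to iris.
  At iris: go left to cedar.
    At cedar: go left to fir.
      At fir: go left to reed.
        reed is a leaf — visit reed.
      Visit fir.
      At fir: no right child.
    Visit cedar.
    At cedar: no right child.
  Visit iris.
  At iris: go right to ash.
    At ash: no left child.
    Visit ash.
    At ash: go right to pear.
      At pear: go left to bay.
        At bay: no left child.
        Visit bay.
        At bay: go right to teak.
          teak is a leaf — visit teak.
      Visit pear.
      At pear: no right child.
Full in-order sequence: rose, fern, moss, aster, elm, ivy, reed, fir, cedar, iris, ash, bay, teak, pear.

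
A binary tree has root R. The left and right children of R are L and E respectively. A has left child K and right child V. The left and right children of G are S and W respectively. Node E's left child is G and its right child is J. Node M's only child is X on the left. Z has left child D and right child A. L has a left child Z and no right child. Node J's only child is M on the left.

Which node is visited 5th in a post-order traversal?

Z

Post-order visits the left subtree, then the right subtree, then the node.
At R: go left to L.
  At L: go left to Z.
    At Z: go left to D.
      D is a leaf — visit D.
    At Z: go right to A.
      At A: go left to K.
        K is a leaf — visit K.
      At A: go right to V.
        V is a leaf — visit V.
      Visit A.
    Visit Z.
  At L: no right child.
  Visit L.
At R: go right to E.
  At E: go left to G.
    At G: go left to S.
      S is a leaf — visit S.
    At G: go right to W.
      W is a leaf — visit W.
    Visit G.
  At E: go right to J.
    At J: go left to M.
      At M: go left to X.
        X is a leaf — visit X.
      At M: no right child.
      Visit M.
    At J: no right child.
    Visit J.
  Visit E.
Visit R.
Full post-order sequence: D, K, V, A, Z, L, S, W, G, X, M, J, E, R.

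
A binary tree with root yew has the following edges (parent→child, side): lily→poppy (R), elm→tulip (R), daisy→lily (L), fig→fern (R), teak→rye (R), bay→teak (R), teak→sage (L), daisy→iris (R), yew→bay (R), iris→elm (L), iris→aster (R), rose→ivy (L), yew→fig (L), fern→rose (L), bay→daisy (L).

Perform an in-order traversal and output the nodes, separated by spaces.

In-order visits the left subtree, then the node, then the right subtree.
At yew: go left to fig.
  At fig: no left child.
  Visit fig.
  At fig: go right to fern.
    At fern: go left to rose.
      At rose: go left to ivy.
        ivy is a leaf — visit ivy.
      Visit rose.
      At rose: no right child.
    Visit fern.
    At fern: no right child.
Visit yew.
At yew: go right to bay.
  At bay: go left to daisy.
    At daisy: go left to lily.
      At lily: no left child.
      Visit lily.
      At lily: go right to poppy.
        poppy is a leaf — visit poppy.
    Visit daisy.
    At daisy: go right to iris.
      At iris: go left to elm.
        At elm: no left child.
        Visit elm.
        At elm: go right to tulip.
          tulip is a leaf — visit tulip.
      Visit iris.
      At iris: go right to aster.
        aster is a leaf — visit aster.
  Visit bay.
  At bay: go right to teak.
    At teak: go left to sage.
      sage is a leaf — visit sage.
    Visit teak.
    At teak: go right to rye.
      rye is a leaf — visit rye.

fig ivy rose fern yew lily poppy daisy elm tulip iris aster bay sage teak rye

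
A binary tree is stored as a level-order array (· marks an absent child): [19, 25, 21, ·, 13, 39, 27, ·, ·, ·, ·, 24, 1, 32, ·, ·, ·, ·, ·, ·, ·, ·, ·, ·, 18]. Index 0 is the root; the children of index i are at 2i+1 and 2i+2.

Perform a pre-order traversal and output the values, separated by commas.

Pre-order visits the node, then its left subtree, then its right subtree.
Visit 19.
At 19: go left to 25.
  Visit 25.
  At 25: no left child.
  At 25: go right to 13.
    13 is a leaf — visit 13.
At 19: go right to 21.
  Visit 21.
  At 21: go left to 39.
    Visit 39.
    At 39: go left to 24.
      Visit 24.
      At 24: no left child.
      At 24: go right to 18.
        18 is a leaf — visit 18.
    At 39: go right to 1.
      1 is a leaf — visit 1.
  At 21: go right to 27.
    Visit 27.
    At 27: go left to 32.
      32 is a leaf — visit 32.
    At 27: no right child.

19, 25, 13, 21, 39, 24, 18, 1, 27, 32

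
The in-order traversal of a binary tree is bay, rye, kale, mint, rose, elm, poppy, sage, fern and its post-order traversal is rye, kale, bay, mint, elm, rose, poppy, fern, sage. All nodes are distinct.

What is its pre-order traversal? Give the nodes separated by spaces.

sage poppy rose mint bay kale rye elm fern

The last element of post-order is the root; it splits in-order into left and right subtrees.
Root sage: left subtree has 7 nodes {bay, rye, kale, mint, rose, elm, poppy}, right has 1 {fern}.
  Root poppy: left subtree has 6 nodes {bay, rye, kale, mint, rose, elm}, right has 0 { }.
    Root rose: left subtree has 4 nodes {bay, rye, kale, mint}, right has 1 {elm}.
      Root mint: left subtree has 3 nodes {bay, rye, kale}, right has 0 { }.
        Root bay: left subtree has 0 nodes { }, right has 2 {rye, kale}.
          Root kale: left subtree has 1 node {rye}, right has 0 { }.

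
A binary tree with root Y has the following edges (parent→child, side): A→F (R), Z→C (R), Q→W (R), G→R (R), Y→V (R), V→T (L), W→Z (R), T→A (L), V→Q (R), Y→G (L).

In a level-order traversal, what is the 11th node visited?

Level-order visits nodes level by level from the root, left to right within each level.
Level 0: Y
Level 1: G, V
Level 2: R, T, Q
Level 3: A, W
Level 4: F, Z
Level 5: C
Full level-order sequence: Y, G, V, R, T, Q, A, W, F, Z, C.

C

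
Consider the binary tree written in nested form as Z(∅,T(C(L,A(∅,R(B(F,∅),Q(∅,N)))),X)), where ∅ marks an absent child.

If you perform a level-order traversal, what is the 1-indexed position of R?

7

Level-order visits nodes level by level from the root, left to right within each level.
Level 0: Z
Level 1: T
Level 2: C, X
Level 3: L, A
Level 4: R
Level 5: B, Q
Level 6: F, N
Full level-order sequence: Z, T, C, X, L, A, R, B, Q, F, N.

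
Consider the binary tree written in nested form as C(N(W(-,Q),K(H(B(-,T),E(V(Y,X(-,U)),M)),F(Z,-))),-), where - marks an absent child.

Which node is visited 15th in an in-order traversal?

In-order visits the left subtree, then the node, then the right subtree.
At C: go left to N.
  At N: go left to W.
    At W: no left child.
    Visit W.
    At W: go right to Q.
      Q is a leaf — visit Q.
  Visit N.
  At N: go right to K.
    At K: go left to H.
      At H: go left to B.
        At B: no left child.
        Visit B.
        At B: go right to T.
          T is a leaf — visit T.
      Visit H.
      At H: go right to E.
        At E: go left to V.
          At V: go left to Y.
            Y is a leaf — visit Y.
          Visit V.
          At V: go right to X.
            At X: no left child.
            Visit X.
            At X: go right to U.
              U is a leaf — visit U.
        Visit E.
        At E: go right to M.
          M is a leaf — visit M.
    Visit K.
    At K: go right to F.
      At F: go left to Z.
        Z is a leaf — visit Z.
      Visit F.
      At F: no right child.
Visit C.
At C: no right child.
Full in-order sequence: W, Q, N, B, T, H, Y, V, X, U, E, M, K, Z, F, C.

F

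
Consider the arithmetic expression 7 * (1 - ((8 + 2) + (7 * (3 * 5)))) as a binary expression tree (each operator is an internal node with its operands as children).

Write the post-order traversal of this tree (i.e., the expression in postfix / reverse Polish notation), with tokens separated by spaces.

7 1 8 2 + 7 3 5 * * + - *

Post-order on an expression tree gives postfix notation: for each operator, emit left operand, right operand, then the operator.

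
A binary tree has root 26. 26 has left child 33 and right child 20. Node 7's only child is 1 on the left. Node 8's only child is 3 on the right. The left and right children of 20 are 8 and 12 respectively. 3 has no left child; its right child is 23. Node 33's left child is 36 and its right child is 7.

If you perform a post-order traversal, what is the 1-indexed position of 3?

6

Post-order visits the left subtree, then the right subtree, then the node.
At 26: go left to 33.
  At 33: go left to 36.
    36 is a leaf — visit 36.
  At 33: go right to 7.
    At 7: go left to 1.
      1 is a leaf — visit 1.
    At 7: no right child.
    Visit 7.
  Visit 33.
At 26: go right to 20.
  At 20: go left to 8.
    At 8: no left child.
    At 8: go right to 3.
      At 3: no left child.
      At 3: go right to 23.
        23 is a leaf — visit 23.
      Visit 3.
    Visit 8.
  At 20: go right to 12.
    12 is a leaf — visit 12.
  Visit 20.
Visit 26.
Full post-order sequence: 36, 1, 7, 33, 23, 3, 8, 12, 20, 26.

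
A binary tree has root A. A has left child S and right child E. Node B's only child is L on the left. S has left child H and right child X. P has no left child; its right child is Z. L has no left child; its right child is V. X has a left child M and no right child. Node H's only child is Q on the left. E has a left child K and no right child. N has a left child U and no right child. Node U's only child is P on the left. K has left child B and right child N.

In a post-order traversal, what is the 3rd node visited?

M

Post-order visits the left subtree, then the right subtree, then the node.
At A: go left to S.
  At S: go left to H.
    At H: go left to Q.
      Q is a leaf — visit Q.
    At H: no right child.
    Visit H.
  At S: go right to X.
    At X: go left to M.
      M is a leaf — visit M.
    At X: no right child.
    Visit X.
  Visit S.
At A: go right to E.
  At E: go left to K.
    At K: go left to B.
      At B: go left to L.
        At L: no left child.
        At L: go right to V.
          V is a leaf — visit V.
        Visit L.
      At B: no right child.
      Visit B.
    At K: go right to N.
      At N: go left to U.
        At U: go left to P.
          At P: no left child.
          At P: go right to Z.
            Z is a leaf — visit Z.
          Visit P.
        At U: no right child.
        Visit U.
      At N: no right child.
      Visit N.
    Visit K.
  At E: no right child.
  Visit E.
Visit A.
Full post-order sequence: Q, H, M, X, S, V, L, B, Z, P, U, N, K, E, A.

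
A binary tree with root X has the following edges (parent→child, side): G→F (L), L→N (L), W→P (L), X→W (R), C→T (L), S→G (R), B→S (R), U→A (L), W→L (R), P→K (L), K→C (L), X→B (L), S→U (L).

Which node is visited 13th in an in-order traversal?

In-order visits the left subtree, then the node, then the right subtree.
At X: go left to B.
  At B: no left child.
  Visit B.
  At B: go right to S.
    At S: go left to U.
      At U: go left to A.
        A is a leaf — visit A.
      Visit U.
      At U: no right child.
    Visit S.
    At S: go right to G.
      At G: go left to F.
        F is a leaf — visit F.
      Visit G.
      At G: no right child.
Visit X.
At X: go right to W.
  At W: go left to P.
    At P: go left to K.
      At K: go left to C.
        At C: go left to T.
          T is a leaf — visit T.
        Visit C.
        At C: no right child.
      Visit K.
      At K: no right child.
    Visit P.
    At P: no right child.
  Visit W.
  At W: go right to L.
    At L: go left to N.
      N is a leaf — visit N.
    Visit L.
    At L: no right child.
Full in-order sequence: B, A, U, S, F, G, X, T, C, K, P, W, N, L.

N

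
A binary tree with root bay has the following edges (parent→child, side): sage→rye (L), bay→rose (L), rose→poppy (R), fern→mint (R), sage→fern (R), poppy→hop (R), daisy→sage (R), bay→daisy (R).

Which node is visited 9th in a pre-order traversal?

Pre-order visits the node, then its left subtree, then its right subtree.
Visit bay.
At bay: go left to rose.
  Visit rose.
  At rose: no left child.
  At rose: go right to poppy.
    Visit poppy.
    At poppy: no left child.
    At poppy: go right to hop.
      hop is a leaf — visit hop.
At bay: go right to daisy.
  Visit daisy.
  At daisy: no left child.
  At daisy: go right to sage.
    Visit sage.
    At sage: go left to rye.
      rye is a leaf — visit rye.
    At sage: go right to fern.
      Visit fern.
      At fern: no left child.
      At fern: go right to mint.
        mint is a leaf — visit mint.
Full pre-order sequence: bay, rose, poppy, hop, daisy, sage, rye, fern, mint.

mint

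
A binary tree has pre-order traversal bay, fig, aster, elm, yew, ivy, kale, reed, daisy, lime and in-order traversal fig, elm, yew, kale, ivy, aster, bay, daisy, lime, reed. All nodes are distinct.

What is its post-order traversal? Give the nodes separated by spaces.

The first element of pre-order is the root; it splits in-order into left and right subtrees.
Root bay: left subtree has 6 nodes {fig, elm, yew, kale, ivy, aster}, right has 3 {daisy, lime, reed}.
  Root fig: left subtree has 0 nodes { }, right has 5 {elm, yew, kale, ivy, aster}.
    Root aster: left subtree has 4 nodes {elm, yew, kale, ivy}, right has 0 { }.
      Root elm: left subtree has 0 nodes { }, right has 3 {yew, kale, ivy}.
        Root yew: left subtree has 0 nodes { }, right has 2 {kale, ivy}.
          Root ivy: left subtree has 1 node {kale}, right has 0 { }.
  Root reed: left subtree has 2 nodes {daisy, lime}, right has 0 { }.
    Root daisy: left subtree has 0 nodes { }, right has 1 {lime}.

kale ivy yew elm aster fig lime daisy reed bay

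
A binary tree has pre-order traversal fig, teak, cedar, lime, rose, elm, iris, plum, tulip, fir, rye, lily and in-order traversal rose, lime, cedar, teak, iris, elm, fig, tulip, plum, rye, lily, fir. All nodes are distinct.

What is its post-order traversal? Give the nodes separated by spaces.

rose lime cedar iris elm teak tulip lily rye fir plum fig

The first element of pre-order is the root; it splits in-order into left and right subtrees.
Root fig: left subtree has 6 nodes {rose, lime, cedar, teak, iris, elm}, right has 5 {tulip, plum, rye, lily, fir}.
  Root teak: left subtree has 3 nodes {rose, lime, cedar}, right has 2 {iris, elm}.
    Root cedar: left subtree has 2 nodes {rose, lime}, right has 0 { }.
      Root lime: left subtree has 1 node {rose}, right has 0 { }.
    Root elm: left subtree has 1 node {iris}, right has 0 { }.
  Root plum: left subtree has 1 node {tulip}, right has 3 {rye, lily, fir}.
    Root fir: left subtree has 2 nodes {rye, lily}, right has 0 { }.
      Root rye: left subtree has 0 nodes { }, right has 1 {lily}.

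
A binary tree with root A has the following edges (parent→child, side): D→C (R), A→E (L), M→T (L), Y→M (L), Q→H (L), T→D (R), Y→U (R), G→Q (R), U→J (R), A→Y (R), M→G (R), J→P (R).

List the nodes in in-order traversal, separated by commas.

E, A, T, D, C, M, G, H, Q, Y, U, J, P

In-order visits the left subtree, then the node, then the right subtree.
At A: go left to E.
  E is a leaf — visit E.
Visit A.
At A: go right to Y.
  At Y: go left to M.
    At M: go left to T.
      At T: no left child.
      Visit T.
      At T: go right to D.
        At D: no left child.
        Visit D.
        At D: go right to C.
          C is a leaf — visit C.
    Visit M.
    At M: go right to G.
      At G: no left child.
      Visit G.
      At G: go right to Q.
        At Q: go left to H.
          H is a leaf — visit H.
        Visit Q.
        At Q: no right child.
  Visit Y.
  At Y: go right to U.
    At U: no left child.
    Visit U.
    At U: go right to J.
      At J: no left child.
      Visit J.
      At J: go right to P.
        P is a leaf — visit P.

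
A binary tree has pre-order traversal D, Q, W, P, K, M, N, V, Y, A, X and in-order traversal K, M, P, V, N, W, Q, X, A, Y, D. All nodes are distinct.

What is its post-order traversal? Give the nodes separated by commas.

M, K, V, N, P, W, X, A, Y, Q, D

The first element of pre-order is the root; it splits in-order into left and right subtrees.
Root D: left subtree has 10 nodes {K, M, P, V, N, W, Q, X, A, Y}, right has 0 { }.
  Root Q: left subtree has 6 nodes {K, M, P, V, N, W}, right has 3 {X, A, Y}.
    Root W: left subtree has 5 nodes {K, M, P, V, N}, right has 0 { }.
      Root P: left subtree has 2 nodes {K, M}, right has 2 {V, N}.
        Root K: left subtree has 0 nodes { }, right has 1 {M}.
        Root N: left subtree has 1 node {V}, right has 0 { }.
    Root Y: left subtree has 2 nodes {X, A}, right has 0 { }.
      Root A: left subtree has 1 node {X}, right has 0 { }.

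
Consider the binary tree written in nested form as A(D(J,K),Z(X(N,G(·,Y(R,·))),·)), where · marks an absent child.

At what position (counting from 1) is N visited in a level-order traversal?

Level-order visits nodes level by level from the root, left to right within each level.
Level 0: A
Level 1: D, Z
Level 2: J, K, X
Level 3: N, G
Level 4: Y
Level 5: R
Full level-order sequence: A, D, Z, J, K, X, N, G, Y, R.

7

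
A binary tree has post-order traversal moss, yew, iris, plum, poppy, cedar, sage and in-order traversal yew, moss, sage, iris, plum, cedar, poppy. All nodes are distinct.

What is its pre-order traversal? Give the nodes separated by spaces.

sage yew moss cedar plum iris poppy

The last element of post-order is the root; it splits in-order into left and right subtrees.
Root sage: left subtree has 2 nodes {yew, moss}, right has 4 {iris, plum, cedar, poppy}.
  Root yew: left subtree has 0 nodes { }, right has 1 {moss}.
  Root cedar: left subtree has 2 nodes {iris, plum}, right has 1 {poppy}.
    Root plum: left subtree has 1 node {iris}, right has 0 { }.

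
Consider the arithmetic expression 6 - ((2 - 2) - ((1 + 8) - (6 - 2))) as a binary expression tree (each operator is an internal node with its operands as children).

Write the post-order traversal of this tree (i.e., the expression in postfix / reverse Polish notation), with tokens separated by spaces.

Post-order on an expression tree gives postfix notation: for each operator, emit left operand, right operand, then the operator.

6 2 2 - 1 8 + 6 2 - - - -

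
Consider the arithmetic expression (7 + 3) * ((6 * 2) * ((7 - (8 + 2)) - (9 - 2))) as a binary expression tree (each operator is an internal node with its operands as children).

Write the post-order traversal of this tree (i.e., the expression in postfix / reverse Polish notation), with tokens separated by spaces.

7 3 + 6 2 * 7 8 2 + - 9 2 - - * *

Post-order on an expression tree gives postfix notation: for each operator, emit left operand, right operand, then the operator.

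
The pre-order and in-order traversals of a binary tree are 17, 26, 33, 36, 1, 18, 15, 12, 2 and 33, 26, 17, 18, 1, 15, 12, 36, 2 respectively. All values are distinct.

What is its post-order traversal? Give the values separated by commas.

33, 26, 18, 12, 15, 1, 2, 36, 17

The first element of pre-order is the root; it splits in-order into left and right subtrees.
Root 17: left subtree has 2 nodes {33, 26}, right has 6 {18, 1, 15, 12, 36, 2}.
  Root 26: left subtree has 1 node {33}, right has 0 { }.
  Root 36: left subtree has 4 nodes {18, 1, 15, 12}, right has 1 {2}.
    Root 1: left subtree has 1 node {18}, right has 2 {15, 12}.
      Root 15: left subtree has 0 nodes { }, right has 1 {12}.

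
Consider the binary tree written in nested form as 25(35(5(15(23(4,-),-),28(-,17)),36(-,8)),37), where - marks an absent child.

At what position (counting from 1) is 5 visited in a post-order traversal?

6

Post-order visits the left subtree, then the right subtree, then the node.
At 25: go left to 35.
  At 35: go left to 5.
    At 5: go left to 15.
      At 15: go left to 23.
        At 23: go left to 4.
          4 is a leaf — visit 4.
        At 23: no right child.
        Visit 23.
      At 15: no right child.
      Visit 15.
    At 5: go right to 28.
      At 28: no left child.
      At 28: go right to 17.
        17 is a leaf — visit 17.
      Visit 28.
    Visit 5.
  At 35: go right to 36.
    At 36: no left child.
    At 36: go right to 8.
      8 is a leaf — visit 8.
    Visit 36.
  Visit 35.
At 25: go right to 37.
  37 is a leaf — visit 37.
Visit 25.
Full post-order sequence: 4, 23, 15, 17, 28, 5, 8, 36, 35, 37, 25.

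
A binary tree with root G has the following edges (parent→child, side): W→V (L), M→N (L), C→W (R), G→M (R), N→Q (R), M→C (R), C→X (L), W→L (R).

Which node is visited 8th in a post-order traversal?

M

Post-order visits the left subtree, then the right subtree, then the node.
At G: no left child.
At G: go right to M.
  At M: go left to N.
    At N: no left child.
    At N: go right to Q.
      Q is a leaf — visit Q.
    Visit N.
  At M: go right to C.
    At C: go left to X.
      X is a leaf — visit X.
    At C: go right to W.
      At W: go left to V.
        V is a leaf — visit V.
      At W: go right to L.
        L is a leaf — visit L.
      Visit W.
    Visit C.
  Visit M.
Visit G.
Full post-order sequence: Q, N, X, V, L, W, C, M, G.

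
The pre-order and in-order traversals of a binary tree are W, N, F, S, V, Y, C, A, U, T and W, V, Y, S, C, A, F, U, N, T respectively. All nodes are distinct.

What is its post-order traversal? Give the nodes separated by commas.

Y, V, A, C, S, U, F, T, N, W

The first element of pre-order is the root; it splits in-order into left and right subtrees.
Root W: left subtree has 0 nodes { }, right has 9 {V, Y, S, C, A, F, U, N, T}.
  Root N: left subtree has 7 nodes {V, Y, S, C, A, F, U}, right has 1 {T}.
    Root F: left subtree has 5 nodes {V, Y, S, C, A}, right has 1 {U}.
      Root S: left subtree has 2 nodes {V, Y}, right has 2 {C, A}.
        Root V: left subtree has 0 nodes { }, right has 1 {Y}.
        Root C: left subtree has 0 nodes { }, right has 1 {A}.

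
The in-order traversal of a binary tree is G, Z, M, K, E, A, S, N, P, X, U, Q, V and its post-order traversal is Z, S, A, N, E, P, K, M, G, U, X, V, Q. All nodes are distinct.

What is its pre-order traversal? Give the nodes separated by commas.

The last element of post-order is the root; it splits in-order into left and right subtrees.
Root Q: left subtree has 11 nodes {G, Z, M, K, E, A, S, N, P, X, U}, right has 1 {V}.
  Root X: left subtree has 9 nodes {G, Z, M, K, E, A, S, N, P}, right has 1 {U}.
    Root G: left subtree has 0 nodes { }, right has 8 {Z, M, K, E, A, S, N, P}.
      Root M: left subtree has 1 node {Z}, right has 6 {K, E, A, S, N, P}.
        Root K: left subtree has 0 nodes { }, right has 5 {E, A, S, N, P}.
          Root P: left subtree has 4 nodes {E, A, S, N}, right has 0 { }.
            Root E: left subtree has 0 nodes { }, right has 3 {A, S, N}.
              Root N: left subtree has 2 nodes {A, S}, right has 0 { }.
                Root A: left subtree has 0 nodes { }, right has 1 {S}.

Q, X, G, M, Z, K, P, E, N, A, S, U, V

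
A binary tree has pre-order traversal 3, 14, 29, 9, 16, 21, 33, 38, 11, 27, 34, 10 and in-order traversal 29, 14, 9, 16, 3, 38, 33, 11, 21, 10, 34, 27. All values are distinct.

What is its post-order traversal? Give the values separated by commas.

The first element of pre-order is the root; it splits in-order into left and right subtrees.
Root 3: left subtree has 4 nodes {29, 14, 9, 16}, right has 7 {38, 33, 11, 21, 10, 34, 27}.
  Root 14: left subtree has 1 node {29}, right has 2 {9, 16}.
    Root 9: left subtree has 0 nodes { }, right has 1 {16}.
  Root 21: left subtree has 3 nodes {38, 33, 11}, right has 3 {10, 34, 27}.
    Root 33: left subtree has 1 node {38}, right has 1 {11}.
    Root 27: left subtree has 2 nodes {10, 34}, right has 0 { }.
      Root 34: left subtree has 1 node {10}, right has 0 { }.

29, 16, 9, 14, 38, 11, 33, 10, 34, 27, 21, 3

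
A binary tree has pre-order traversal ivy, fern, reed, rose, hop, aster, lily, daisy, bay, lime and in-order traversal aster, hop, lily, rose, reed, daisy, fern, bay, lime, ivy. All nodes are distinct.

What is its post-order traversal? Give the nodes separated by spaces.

The first element of pre-order is the root; it splits in-order into left and right subtrees.
Root ivy: left subtree has 9 nodes {aster, hop, lily, rose, reed, daisy, fern, bay, lime}, right has 0 { }.
  Root fern: left subtree has 6 nodes {aster, hop, lily, rose, reed, daisy}, right has 2 {bay, lime}.
    Root reed: left subtree has 4 nodes {aster, hop, lily, rose}, right has 1 {daisy}.
      Root rose: left subtree has 3 nodes {aster, hop, lily}, right has 0 { }.
        Root hop: left subtree has 1 node {aster}, right has 1 {lily}.
    Root bay: left subtree has 0 nodes { }, right has 1 {lime}.

aster lily hop rose daisy reed lime bay fern ivy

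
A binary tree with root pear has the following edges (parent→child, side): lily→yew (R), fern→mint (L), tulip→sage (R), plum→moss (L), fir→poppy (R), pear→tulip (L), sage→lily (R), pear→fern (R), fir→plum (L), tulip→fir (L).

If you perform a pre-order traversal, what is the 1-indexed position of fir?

Pre-order visits the node, then its left subtree, then its right subtree.
Visit pear.
At pear: go left to tulip.
  Visit tulip.
  At tulip: go left to fir.
    Visit fir.
    At fir: go left to plum.
      Visit plum.
      At plum: go left to moss.
        moss is a leaf — visit moss.
      At plum: no right child.
    At fir: go right to poppy.
      poppy is a leaf — visit poppy.
  At tulip: go right to sage.
    Visit sage.
    At sage: no left child.
    At sage: go right to lily.
      Visit lily.
      At lily: no left child.
      At lily: go right to yew.
        yew is a leaf — visit yew.
At pear: go right to fern.
  Visit fern.
  At fern: go left to mint.
    mint is a leaf — visit mint.
  At fern: no right child.
Full pre-order sequence: pear, tulip, fir, plum, moss, poppy, sage, lily, yew, fern, mint.

3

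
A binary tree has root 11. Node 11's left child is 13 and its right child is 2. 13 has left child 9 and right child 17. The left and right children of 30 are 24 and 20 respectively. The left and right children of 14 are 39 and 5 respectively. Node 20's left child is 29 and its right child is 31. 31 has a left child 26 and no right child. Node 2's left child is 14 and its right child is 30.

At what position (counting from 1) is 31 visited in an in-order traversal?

14

In-order visits the left subtree, then the node, then the right subtree.
At 11: go left to 13.
  At 13: go left to 9.
    9 is a leaf — visit 9.
  Visit 13.
  At 13: go right to 17.
    17 is a leaf — visit 17.
Visit 11.
At 11: go right to 2.
  At 2: go left to 14.
    At 14: go left to 39.
      39 is a leaf — visit 39.
    Visit 14.
    At 14: go right to 5.
      5 is a leaf — visit 5.
  Visit 2.
  At 2: go right to 30.
    At 30: go left to 24.
      24 is a leaf — visit 24.
    Visit 30.
    At 30: go right to 20.
      At 20: go left to 29.
        29 is a leaf — visit 29.
      Visit 20.
      At 20: go right to 31.
        At 31: go left to 26.
          26 is a leaf — visit 26.
        Visit 31.
        At 31: no right child.
Full in-order sequence: 9, 13, 17, 11, 39, 14, 5, 2, 24, 30, 29, 20, 26, 31.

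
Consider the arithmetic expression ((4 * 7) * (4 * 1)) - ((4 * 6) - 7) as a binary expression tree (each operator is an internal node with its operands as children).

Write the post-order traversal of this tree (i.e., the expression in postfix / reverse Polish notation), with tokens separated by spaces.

4 7 * 4 1 * * 4 6 * 7 - -

Post-order on an expression tree gives postfix notation: for each operator, emit left operand, right operand, then the operator.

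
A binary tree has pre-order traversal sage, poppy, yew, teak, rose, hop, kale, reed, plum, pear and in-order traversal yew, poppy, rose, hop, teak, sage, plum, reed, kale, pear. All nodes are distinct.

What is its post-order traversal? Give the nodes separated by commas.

yew, hop, rose, teak, poppy, plum, reed, pear, kale, sage

The first element of pre-order is the root; it splits in-order into left and right subtrees.
Root sage: left subtree has 5 nodes {yew, poppy, rose, hop, teak}, right has 4 {plum, reed, kale, pear}.
  Root poppy: left subtree has 1 node {yew}, right has 3 {rose, hop, teak}.
    Root teak: left subtree has 2 nodes {rose, hop}, right has 0 { }.
      Root rose: left subtree has 0 nodes { }, right has 1 {hop}.
  Root kale: left subtree has 2 nodes {plum, reed}, right has 1 {pear}.
    Root reed: left subtree has 1 node {plum}, right has 0 { }.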